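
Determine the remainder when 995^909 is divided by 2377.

1816

909 in binary is 1110001101, i.e. 909 = 512 + 256 + 128 + 8 + 4 + 1.
995^1 ≡ 995 (mod 2377)
995^2 ≡ 995^2 = 990025 ≡ 1193 (mod 2377)
995^4 ≡ 1193^2 = 1423249 ≡ 1803 (mod 2377)
995^8 ≡ 1803^2 = 3250809 ≡ 1450 (mod 2377)
995^16 ≡ 1450^2 = 2102500 ≡ 1232 (mod 2377)
995^32 ≡ 1232^2 = 1517824 ≡ 1298 (mod 2377)
995^64 ≡ 1298^2 = 1684804 ≡ 1888 (mod 2377)
995^128 ≡ 1888^2 = 3564544 ≡ 1421 (mod 2377)
995^256 ≡ 1421^2 = 2019241 ≡ 1168 (mod 2377)
995^512 ≡ 1168^2 = 1364224 ≡ 2203 (mod 2377)
995^909 = 995^512 × 995^256 × 995^128 × 995^8 × 995^4 × 995^1 ≡ 2203 × 1168 × 1421 × 1450 × 1803 × 995 (mod 2377).
Accumulate the product:
2203 × 1168 = 2573104 ≡ 1190
1190 × 1421 = 1690990 ≡ 943
943 × 1450 = 1367350 ≡ 575
575 × 1803 = 1036725 ≡ 353
353 × 995 = 351235 ≡ 1816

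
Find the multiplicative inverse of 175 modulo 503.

23

Run the extended Euclidean algorithm:
503 = 2*175 + 153
175 = 1*153 + 22
153 = 6*22 + 21
22 = 1*21 + 1
21 = 21*1 + 0
gcd(175, 503) = 1, so the inverse exists.
Back-substitute for 1:
1 = 1*22 − 1*21
  = −1*153 + 7*22
  = 7*175 − 8*153
  = −8*503 + 23*175
So 175⁻¹ ≡ 23 (mod 503).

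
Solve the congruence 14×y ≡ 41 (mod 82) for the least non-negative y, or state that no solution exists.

gcd(14, 82) = 2, and 2 does not divide 41.
So the congruence has no solution.

no solution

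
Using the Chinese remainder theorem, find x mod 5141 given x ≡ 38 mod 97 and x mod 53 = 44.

97⁻¹ mod 53: 97×47 ≡ 1 (mod 53), so 97⁻¹ ≡ 47.
x = 38 + 97×((44 − 38)×47 mod 53) = 38 + 97×17 = 1687.

1687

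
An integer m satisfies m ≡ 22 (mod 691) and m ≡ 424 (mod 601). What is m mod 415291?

691⁻¹ mod 601: 691×394 ≡ 1 (mod 601), so 691⁻¹ ≡ 394.
m = 22 + 691×((424 − 22)×394 mod 601) = 22 + 691×325 = 224597.
Check: 224597 mod 691 = 22, 224597 mod 601 = 424. ✓

224597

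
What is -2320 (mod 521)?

-2320 = -5·521 + 285, so -2320 ≡ 285 (mod 521).

285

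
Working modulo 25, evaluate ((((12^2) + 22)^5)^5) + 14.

15

(12)^2 ≡ 19 (mod 25)
19 + 22 = 41 ≡ 16 (mod 25)
(16)^5 ≡ 1 (mod 25)
(1)^5 ≡ 1 (mod 25)
1 + 14 = 15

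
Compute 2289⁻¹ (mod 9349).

Run the extended Euclidean algorithm:
9349 = 4·2289 + 193
2289 = 11·193 + 166
193 = 1·166 + 27
166 = 6·27 + 4
27 = 6·4 + 3
4 = 1·3 + 1
3 = 3·1 + 0
gcd(2289, 9349) = 1, so the inverse exists.
Back-substitute for 1:
1 = 1·4 − 1·3
  = −1·27 + 7·4
  = 7·166 − 43·27
  = −43·193 + 50·166
  = 50·2289 − 593·193
  = −593·9349 + 2422·2289
So 2289⁻¹ ≡ 2422 (mod 9349).

2422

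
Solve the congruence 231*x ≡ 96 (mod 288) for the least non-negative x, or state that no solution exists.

64

gcd(231, 288) = 3, and 3 | 96, so solutions exist.
Divide through by 3: 77*x ≡ 32 mod 96.
77⁻¹ ≡ 5 (mod 96).
x ≡ 5*32 ≡ 64 (mod 96).
The smallest non-negative solution is x = 64.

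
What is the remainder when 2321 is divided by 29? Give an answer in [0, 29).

2321 = 80·29 + 1, so 2321 ≡ 1 (mod 29).

1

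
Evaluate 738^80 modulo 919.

211

By square-and-multiply:
80 in binary is 1010000, i.e. 80 = 64 + 16.
738^1 ≡ 738 (mod 919)
738^2 ≡ 738^2 = 544644 ≡ 596 (mod 919)
738^4 ≡ 596^2 = 355216 ≡ 482 (mod 919)
738^8 ≡ 482^2 = 232324 ≡ 736 (mod 919)
738^16 ≡ 736^2 = 541696 ≡ 405 (mod 919)
738^32 ≡ 405^2 = 164025 ≡ 443 (mod 919)
738^64 ≡ 443^2 = 196249 ≡ 502 (mod 919)
738^80 = 738^64 × 738^16 ≡ 502 × 405 (mod 919).
502 × 405 = 203310 ≡ 211 (mod 919).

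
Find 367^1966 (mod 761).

By square-and-multiply:
1966 in binary is 11110101110, i.e. 1966 = 1024 + 512 + 256 + 128 + 32 + 8 + 4 + 2.
367^1 ≡ 367 (mod 761)
367^2 ≡ 367^2 = 134689 ≡ 753 (mod 761)
367^4 ≡ 753^2 = 567009 ≡ 64 (mod 761)
367^8 ≡ 64^2 = 4096 ≡ 291 (mod 761)
367^16 ≡ 291^2 = 84681 ≡ 210 (mod 761)
367^32 ≡ 210^2 = 44100 ≡ 723 (mod 761)
367^64 ≡ 723^2 = 522729 ≡ 683 (mod 761)
367^128 ≡ 683^2 = 466489 ≡ 757 (mod 761)
367^256 ≡ 757^2 = 573049 ≡ 16 (mod 761)
367^512 ≡ 16^2 = 256 (mod 761)
367^1024 ≡ 256^2 = 65536 ≡ 90 (mod 761)
367^1966 = 367^1024 * 367^512 * 367^256 * 367^128 * 367^32 * 367^8 * 367^4 * 367^2 ≡ 90 * 256 * 16 * 757 * 723 * 291 * 64 * 753 (mod 761).
Accumulate the product:
90 * 256 = 23040 ≡ 210
210 * 16 = 3360 ≡ 316
316 * 757 = 239212 ≡ 258
258 * 723 = 186534 ≡ 89
89 * 291 = 25899 ≡ 25
25 * 64 = 1600 ≡ 78
78 * 753 = 58734 ≡ 137

137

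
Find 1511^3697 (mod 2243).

803

3697 in binary is 111001110001, i.e. 3697 = 2048 + 1024 + 512 + 64 + 32 + 16 + 1.
1511^1 ≡ 1511 (mod 2243)
1511^2 ≡ 1511^2 = 2283121 ≡ 1990 (mod 2243)
1511^4 ≡ 1990^2 = 3960100 ≡ 1205 (mod 2243)
1511^8 ≡ 1205^2 = 1452025 ≡ 804 (mod 2243)
1511^16 ≡ 804^2 = 646416 ≡ 432 (mod 2243)
1511^32 ≡ 432^2 = 186624 ≡ 455 (mod 2243)
1511^64 ≡ 455^2 = 207025 ≡ 669 (mod 2243)
1511^128 ≡ 669^2 = 447561 ≡ 1204 (mod 2243)
1511^256 ≡ 1204^2 = 1449616 ≡ 638 (mod 2243)
1511^512 ≡ 638^2 = 407044 ≡ 1061 (mod 2243)
1511^1024 ≡ 1061^2 = 1125721 ≡ 1978 (mod 2243)
1511^2048 ≡ 1978^2 = 3912484 ≡ 692 (mod 2243)
1511^3697 = 1511^2048 · 1511^1024 · 1511^512 · 1511^64 · 1511^32 · 1511^16 · 1511^1 ≡ 692 · 1978 · 1061 · 669 · 455 · 432 · 1511 (mod 2243).
Accumulate the product:
692 · 1978 = 1368776 ≡ 546
546 · 1061 = 579306 ≡ 612
612 · 669 = 409428 ≡ 1202
1202 · 455 = 546910 ≡ 1861
1861 · 432 = 803952 ≡ 958
958 · 1511 = 1447538 ≡ 803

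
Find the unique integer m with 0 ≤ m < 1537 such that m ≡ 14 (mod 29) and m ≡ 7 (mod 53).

855

29⁻¹ mod 53: 29*11 ≡ 1 (mod 53), so 29⁻¹ ≡ 11.
m = 14 + 29*((7 − 14)*11 mod 53) = 14 + 29*29 = 855.
Check: 855 mod 29 = 14, 855 mod 53 = 7. ✓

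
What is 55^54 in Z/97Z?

Compute successive squares:
54 in binary is 110110, i.e. 54 = 32 + 16 + 4 + 2.
55^1 ≡ 55 (mod 97)
55^2 ≡ 55^2 = 3025 ≡ 18 (mod 97)
55^4 ≡ 18^2 = 324 ≡ 33 (mod 97)
55^8 ≡ 33^2 = 1089 ≡ 22 (mod 97)
55^16 ≡ 22^2 = 484 ≡ 96 (mod 97)
55^32 ≡ 96^2 = 9216 ≡ 1 (mod 97)
55^54 = 55^32 * 55^16 * 55^4 * 55^2 ≡ 1 * 96 * 33 * 18 (mod 97).
Accumulate the product:
1 * 96 = 96
96 * 33 = 3168 ≡ 64
64 * 18 = 1152 ≡ 85

85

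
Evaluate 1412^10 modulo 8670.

1684

Using repeated squaring:
1412^1 ≡ 1412 (mod 8670)
1412^2 ≡ 1412^2 = 1993744 ≡ 8314 (mod 8670)
1412^4 ≡ 8314^2 = 69122596 ≡ 5356 (mod 8670)
1412^8 ≡ 5356^2 = 28686736 ≡ 6376 (mod 8670)
1412^10 = 1412^8 * 1412^2 ≡ 6376 * 8314 (mod 8670).
6376 * 8314 = 53010064 ≡ 1684 (mod 8670).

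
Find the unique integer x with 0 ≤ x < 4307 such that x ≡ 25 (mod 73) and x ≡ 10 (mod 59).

1485

73⁻¹ mod 59: 73×38 ≡ 1 (mod 59), so 73⁻¹ ≡ 38.
x = 25 + 73×((10 − 25)×38 mod 59) = 25 + 73×20 = 1485.
Check: 1485 mod 73 = 25, 1485 mod 59 = 10. ✓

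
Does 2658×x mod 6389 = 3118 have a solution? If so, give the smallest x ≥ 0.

1453

gcd(2658, 6389) = 1, so a unique solution mod 6389 exists.
2658⁻¹ ≡ 3781 (mod 6389).
x ≡ 3781×3118 ≡ 1453 (mod 6389).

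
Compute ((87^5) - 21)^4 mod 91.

(87)^5 ≡ 68 (mod 91)
68 - 21 = 47
(47)^4 ≡ 79 (mod 91)

79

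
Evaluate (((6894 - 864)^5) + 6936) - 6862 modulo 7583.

6894 - 864 = 6030
(6030)^5 ≡ 2151 (mod 7583)
2151 + 6936 = 9087 ≡ 1504 (mod 7583)
1504 - 6862 = -5358 ≡ 2225 (mod 7583)

2225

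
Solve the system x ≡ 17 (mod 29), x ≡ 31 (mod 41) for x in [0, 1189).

974

29⁻¹ mod 41: 29*17 ≡ 1 (mod 41), so 29⁻¹ ≡ 17.
x = 17 + 29*((31 − 17)*17 mod 41) = 17 + 29*33 = 974.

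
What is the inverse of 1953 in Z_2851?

454

By the extended Euclidean algorithm:
2851 = 1*1953 + 898
1953 = 2*898 + 157
898 = 5*157 + 113
157 = 1*113 + 44
113 = 2*44 + 25
44 = 1*25 + 19
25 = 1*19 + 6
19 = 3*6 + 1
6 = 6*1 + 0
gcd(1953, 2851) = 1, so the inverse exists.
Bézout: 1 = −311*2851 + 454*1953.
So 1953⁻¹ ≡ 454 (mod 2851).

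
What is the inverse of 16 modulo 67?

67 = 4*16 + 3
16 = 5*3 + 1
3 = 3*1 + 0
gcd(16, 67) = 1, so the inverse exists.
Back-substitute for 1:
1 = 1*16 − 5*3
  = −5*67 + 21*16
So 16⁻¹ ≡ 21 (mod 67).

21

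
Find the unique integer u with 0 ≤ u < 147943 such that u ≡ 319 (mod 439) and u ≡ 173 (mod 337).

11294

439⁻¹ mod 337: 439×76 ≡ 1 (mod 337), so 439⁻¹ ≡ 76.
u = 319 + 439×((173 − 319)×76 mod 337) = 319 + 439×25 = 11294.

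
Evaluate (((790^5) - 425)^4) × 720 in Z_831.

516

(790)^5 ≡ 157 (mod 831)
157 - 425 = -268 ≡ 563 (mod 831)
(563)^4 ≡ 190 (mod 831)
190 × 720 = 136800 ≡ 516 (mod 831)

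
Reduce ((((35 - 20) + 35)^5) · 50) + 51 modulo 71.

35 - 20 = 15
15 + 35 = 50
(50)^5 ≡ 32 (mod 71)
32 · 50 = 1600 ≡ 38 (mod 71)
38 + 51 = 89 ≡ 18 (mod 71)

18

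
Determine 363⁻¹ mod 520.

Apply the Euclidean algorithm and back-substitute:
520 = 1*363 + 157
363 = 2*157 + 49
157 = 3*49 + 10
49 = 4*10 + 9
10 = 1*9 + 1
9 = 9*1 + 0
gcd(363, 520) = 1, so the inverse exists.
Bézout: 1 = 37*520 − 53*363.
So 363⁻¹ ≡ −53 ≡ 467 (mod 520).

467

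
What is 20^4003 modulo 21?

4003 in binary is 111110100011, i.e. 4003 = 2048 + 1024 + 512 + 256 + 128 + 32 + 2 + 1.
20^1 ≡ 20 (mod 21)
20^2 ≡ 20^2 = 400 ≡ 1 (mod 21)
20^4 ≡ 1^2 = 1 (mod 21)
20^8 ≡ 1^2 = 1 (mod 21)
20^16 ≡ 1^2 = 1 (mod 21)
20^32 ≡ 1^2 = 1 (mod 21)
20^64 ≡ 1^2 = 1 (mod 21)
20^128 ≡ 1^2 = 1 (mod 21)
20^256 ≡ 1^2 = 1 (mod 21)
20^512 ≡ 1^2 = 1 (mod 21)
20^1024 ≡ 1^2 = 1 (mod 21)
20^2048 ≡ 1^2 = 1 (mod 21)
20^4003 = 20^2048 · 20^1024 · 20^512 · 20^256 · 20^128 · 20^32 · 20^2 · 20^1 ≡ 1 · 1 · 1 · 1 · 1 · 1 · 1 · 20 (mod 21).
Accumulate the product:
1 · 1 = 1
1 · 1 = 1
1 · 1 = 1
1 · 1 = 1
1 · 1 = 1
1 · 1 = 1
1 · 20 = 20

20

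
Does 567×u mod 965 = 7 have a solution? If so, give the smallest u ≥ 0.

gcd(567, 965) = 1, so a unique solution mod 965 exists.
567⁻¹ ≡ 788 (mod 965).
u ≡ 788×7 ≡ 691 (mod 965).

691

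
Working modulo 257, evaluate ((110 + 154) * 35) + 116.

110 + 154 = 264 ≡ 7 (mod 257)
7 * 35 = 245
245 + 116 = 361 ≡ 104 (mod 257)

104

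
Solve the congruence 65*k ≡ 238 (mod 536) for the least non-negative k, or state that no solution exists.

350

gcd(65, 536) = 1, so a unique solution mod 536 exists.
65⁻¹ ≡ 33 (mod 536).
k ≡ 33*238 ≡ 350 (mod 536).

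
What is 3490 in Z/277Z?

166

3490 = 12*277 + 166, so 3490 ≡ 166 (mod 277).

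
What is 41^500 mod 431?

243

500 in binary is 111110100, i.e. 500 = 256 + 128 + 64 + 32 + 16 + 4.
41^1 ≡ 41 (mod 431)
41^2 ≡ 41^2 = 1681 ≡ 388 (mod 431)
41^4 ≡ 388^2 = 150544 ≡ 125 (mod 431)
41^8 ≡ 125^2 = 15625 ≡ 109 (mod 431)
41^16 ≡ 109^2 = 11881 ≡ 244 (mod 431)
41^32 ≡ 244^2 = 59536 ≡ 58 (mod 431)
41^64 ≡ 58^2 = 3364 ≡ 347 (mod 431)
41^128 ≡ 347^2 = 120409 ≡ 160 (mod 431)
41^256 ≡ 160^2 = 25600 ≡ 171 (mod 431)
41^500 = 41^256 · 41^128 · 41^64 · 41^32 · 41^16 · 41^4 ≡ 171 · 160 · 347 · 58 · 244 · 125 (mod 431).
Accumulate the product:
171 · 160 = 27360 ≡ 207
207 · 347 = 71829 ≡ 283
283 · 58 = 16414 ≡ 36
36 · 244 = 8784 ≡ 164
164 · 125 = 20500 ≡ 243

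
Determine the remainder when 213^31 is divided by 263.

Using repeated squaring:
213^1 ≡ 213 (mod 263)
213^2 ≡ 213^2 = 45369 ≡ 133 (mod 263)
213^4 ≡ 133^2 = 17689 ≡ 68 (mod 263)
213^8 ≡ 68^2 = 4624 ≡ 153 (mod 263)
213^16 ≡ 153^2 = 23409 ≡ 2 (mod 263)
213^31 = 213^16 × 213^8 × 213^4 × 213^2 × 213^1 ≡ 2 × 153 × 68 × 133 × 213 (mod 263).
Accumulate the product:
2 × 153 = 306 ≡ 43
43 × 68 = 2924 ≡ 31
31 × 133 = 4123 ≡ 178
178 × 213 = 37914 ≡ 42

42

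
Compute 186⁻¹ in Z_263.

263 = 1*186 + 77
186 = 2*77 + 32
77 = 2*32 + 13
32 = 2*13 + 6
13 = 2*6 + 1
6 = 6*1 + 0
gcd(186, 263) = 1, so the inverse exists.
Back-substitute for 1:
1 = 1*13 − 2*6
  = −2*32 + 5*13
  = 5*77 − 12*32
  = −12*186 + 29*77
  = 29*263 − 41*186
So 186⁻¹ ≡ −41 ≡ 222 (mod 263).

222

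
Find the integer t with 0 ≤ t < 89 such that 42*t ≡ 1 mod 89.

89 = 2×42 + 5
42 = 8×5 + 2
5 = 2×2 + 1
2 = 2×1 + 0
gcd(42, 89) = 1, so the inverse exists.
Back-substitute for 1:
1 = 1×5 − 2×2
  = −2×42 + 17×5
  = 17×89 − 36×42
So 42⁻¹ ≡ −36 ≡ 53 (mod 89).

53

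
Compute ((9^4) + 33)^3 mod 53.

48

(9)^4 ≡ 42 (mod 53)
42 + 33 = 75 ≡ 22 (mod 53)
(22)^3 ≡ 48 (mod 53)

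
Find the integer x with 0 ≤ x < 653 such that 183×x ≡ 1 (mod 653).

By the extended Euclidean algorithm:
653 = 3×183 + 104
183 = 1×104 + 79
104 = 1×79 + 25
79 = 3×25 + 4
25 = 6×4 + 1
4 = 4×1 + 0
gcd(183, 653) = 1, so the inverse exists.
Bézout: 1 = 44×653 − 157×183.
So 183⁻¹ ≡ −157 ≡ 496 (mod 653).

496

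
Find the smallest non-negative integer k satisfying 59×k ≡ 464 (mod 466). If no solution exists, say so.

gcd(59, 466) = 1, so a unique solution mod 466 exists.
59⁻¹ ≡ 79 (mod 466).
k ≡ 79×464 ≡ 308 (mod 466).

308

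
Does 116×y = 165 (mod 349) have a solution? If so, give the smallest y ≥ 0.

gcd(116, 349) = 1, so a unique solution mod 349 exists.
116⁻¹ ≡ 346 (mod 349).
y ≡ 346×165 ≡ 203 (mod 349).

203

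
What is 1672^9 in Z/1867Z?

390

Compute successive squares:
9 in binary is 1001, i.e. 9 = 8 + 1.
1672^1 ≡ 1672 (mod 1867)
1672^2 ≡ 1672^2 = 2795584 ≡ 685 (mod 1867)
1672^4 ≡ 685^2 = 469225 ≡ 608 (mod 1867)
1672^8 ≡ 608^2 = 369664 ≡ 1865 (mod 1867)
1672^9 = 1672^8 · 1672^1 ≡ 1865 · 1672 (mod 1867).
1865 · 1672 = 3118280 ≡ 390 (mod 1867).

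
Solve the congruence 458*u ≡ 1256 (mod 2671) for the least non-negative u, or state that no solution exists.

gcd(458, 2671) = 1, so a unique solution mod 2671 exists.
458⁻¹ ≡ 2012 (mod 2671).
u ≡ 2012*1256 ≡ 306 (mod 2671).

306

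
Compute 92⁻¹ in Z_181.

61

By the extended Euclidean algorithm:
181 = 1×92 + 89
92 = 1×89 + 3
89 = 29×3 + 2
3 = 1×2 + 1
2 = 2×1 + 0
gcd(92, 181) = 1, so the inverse exists.
Back-substitute for 1:
1 = 1×3 − 1×2
  = −1×89 + 30×3
  = 30×92 − 31×89
  = −31×181 + 61×92
So 92⁻¹ ≡ 61 (mod 181).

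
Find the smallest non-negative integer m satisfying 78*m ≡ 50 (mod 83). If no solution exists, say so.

gcd(78, 83) = 1, so a unique solution mod 83 exists.
78⁻¹ ≡ 33 (mod 83).
m ≡ 33*50 ≡ 73 (mod 83).

73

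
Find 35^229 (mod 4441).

229 in binary is 11100101, i.e. 229 = 128 + 64 + 32 + 4 + 1.
35^1 ≡ 35 (mod 4441)
35^2 ≡ 35^2 = 1225 (mod 4441)
35^4 ≡ 1225^2 = 1500625 ≡ 4008 (mod 4441)
35^8 ≡ 4008^2 = 16064064 ≡ 967 (mod 4441)
35^16 ≡ 967^2 = 935089 ≡ 2479 (mod 4441)
35^32 ≡ 2479^2 = 6145441 ≡ 3538 (mod 4441)
35^64 ≡ 3538^2 = 12517444 ≡ 2706 (mod 4441)
35^128 ≡ 2706^2 = 7322436 ≡ 3668 (mod 4441)
35^229 = 35^128 × 35^64 × 35^32 × 35^4 × 35^1 ≡ 3668 × 2706 × 3538 × 4008 × 35 (mod 4441).
Accumulate the product:
3668 × 2706 = 9925608 ≡ 4414
4414 × 3538 = 15616732 ≡ 2176
2176 × 4008 = 8721408 ≡ 3725
3725 × 35 = 130375 ≡ 1586

1586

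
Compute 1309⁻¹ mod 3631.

3631 = 2*1309 + 1013
1309 = 1*1013 + 296
1013 = 3*296 + 125
296 = 2*125 + 46
125 = 2*46 + 33
46 = 1*33 + 13
33 = 2*13 + 7
13 = 1*7 + 6
7 = 1*6 + 1
6 = 6*1 + 0
gcd(1309, 3631) = 1, so the inverse exists.
Bézout: 1 = 199*3631 − 552*1309.
So 1309⁻¹ ≡ −552 ≡ 3079 (mod 3631).

3079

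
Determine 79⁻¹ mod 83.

62

Run the extended Euclidean algorithm:
83 = 1×79 + 4
79 = 19×4 + 3
4 = 1×3 + 1
3 = 3×1 + 0
gcd(79, 83) = 1, so the inverse exists.
Back-substitute for 1:
1 = 1×4 − 1×3
  = −1×79 + 20×4
  = 20×83 − 21×79
So 79⁻¹ ≡ −21 ≡ 62 (mod 83).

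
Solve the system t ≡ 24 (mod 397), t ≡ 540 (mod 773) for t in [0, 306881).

107214

397⁻¹ mod 773: 397*405 ≡ 1 (mod 773), so 397⁻¹ ≡ 405.
t = 24 + 397*((540 − 24)*405 mod 773) = 24 + 397*270 = 107214.
Check: 107214 mod 397 = 24, 107214 mod 773 = 540. ✓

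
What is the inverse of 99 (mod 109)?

109 = 1*99 + 10
99 = 9*10 + 9
10 = 1*9 + 1
9 = 9*1 + 0
gcd(99, 109) = 1, so the inverse exists.
Back-substitute for 1:
1 = 1*10 − 1*9
  = −1*99 + 10*10
  = 10*109 − 11*99
So 99⁻¹ ≡ −11 ≡ 98 (mod 109).

98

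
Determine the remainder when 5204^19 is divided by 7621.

902

5204^1 ≡ 5204 (mod 7621)
5204^2 ≡ 5204^2 = 27081616 ≡ 4203 (mod 7621)
5204^4 ≡ 4203^2 = 17665209 ≡ 7352 (mod 7621)
5204^8 ≡ 7352^2 = 54051904 ≡ 3772 (mod 7621)
5204^16 ≡ 3772^2 = 14227984 ≡ 7198 (mod 7621)
5204^19 = 5204^16 · 5204^2 · 5204^1 ≡ 7198 · 4203 · 5204 (mod 7621).
Accumulate the product:
7198 · 4203 = 30253194 ≡ 5445
5445 · 5204 = 28335780 ≡ 902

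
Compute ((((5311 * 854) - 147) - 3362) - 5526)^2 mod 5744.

1953

5311 * 854 = 4535594 ≡ 3578 (mod 5744)
3578 - 147 = 3431
3431 - 3362 = 69
69 - 5526 = -5457 ≡ 287 (mod 5744)
(287)^2 ≡ 1953 (mod 5744)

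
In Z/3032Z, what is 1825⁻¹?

1673

By the extended Euclidean algorithm:
3032 = 1·1825 + 1207
1825 = 1·1207 + 618
1207 = 1·618 + 589
618 = 1·589 + 29
589 = 20·29 + 9
29 = 3·9 + 2
9 = 4·2 + 1
2 = 2·1 + 0
gcd(1825, 3032) = 1, so the inverse exists.
Back-substitute for 1:
1 = 1·9 − 4·2
  = −4·29 + 13·9
  = 13·589 − 264·29
  = −264·618 + 277·589
  = 277·1207 − 541·618
  = −541·1825 + 818·1207
  = 818·3032 − 1359·1825
So 1825⁻¹ ≡ −1359 ≡ 1673 (mod 3032).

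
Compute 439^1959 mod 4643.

Using repeated squaring:
439^1 ≡ 439 (mod 4643)
439^2 ≡ 439^2 = 192721 ≡ 2358 (mod 4643)
439^4 ≡ 2358^2 = 5560164 ≡ 2493 (mod 4643)
439^8 ≡ 2493^2 = 6215049 ≡ 2715 (mod 4643)
439^16 ≡ 2715^2 = 7371225 ≡ 2784 (mod 4643)
439^32 ≡ 2784^2 = 7750656 ≡ 1489 (mod 4643)
439^64 ≡ 1489^2 = 2217121 ≡ 2410 (mod 4643)
439^128 ≡ 2410^2 = 5808100 ≡ 4350 (mod 4643)
439^256 ≡ 4350^2 = 18922500 ≡ 2275 (mod 4643)
439^512 ≡ 2275^2 = 5175625 ≡ 3323 (mod 4643)
439^1024 ≡ 3323^2 = 11042329 ≡ 1275 (mod 4643)
439^1959 = 439^1024 * 439^512 * 439^256 * 439^128 * 439^32 * 439^4 * 439^2 * 439^1 ≡ 1275 * 3323 * 2275 * 4350 * 1489 * 2493 * 2358 * 439 (mod 4643).
Accumulate the product:
1275 * 3323 = 4236825 ≡ 2409
2409 * 2275 = 5480475 ≡ 1735
1735 * 4350 = 7547250 ≡ 2375
2375 * 1489 = 3536375 ≡ 3052
3052 * 2493 = 7608636 ≡ 3402
3402 * 2358 = 8021916 ≡ 3455
3455 * 439 = 1516745 ≡ 3127

3127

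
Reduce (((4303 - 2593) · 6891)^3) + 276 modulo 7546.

5154

4303 - 2593 = 1710
1710 · 6891 = 11783610 ≡ 4304 (mod 7546)
(4304)^3 ≡ 4878 (mod 7546)
4878 + 276 = 5154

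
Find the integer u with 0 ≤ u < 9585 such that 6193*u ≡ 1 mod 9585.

9585 = 1*6193 + 3392
6193 = 1*3392 + 2801
3392 = 1*2801 + 591
2801 = 4*591 + 437
591 = 1*437 + 154
437 = 2*154 + 129
154 = 1*129 + 25
129 = 5*25 + 4
25 = 6*4 + 1
4 = 4*1 + 0
gcd(6193, 9585) = 1, so the inverse exists.
Back-substitute for 1:
1 = 1*25 − 6*4
  = −6*129 + 31*25
  = 31*154 − 37*129
  = −37*437 + 105*154
  = 105*591 − 142*437
  = −142*2801 + 673*591
  = 673*3392 − 815*2801
  = −815*6193 + 1488*3392
  = 1488*9585 − 2303*6193
So 6193⁻¹ ≡ −2303 ≡ 7282 (mod 9585).

7282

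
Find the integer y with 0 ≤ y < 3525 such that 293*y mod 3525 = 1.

782

By the extended Euclidean algorithm:
3525 = 12·293 + 9
293 = 32·9 + 5
9 = 1·5 + 4
5 = 1·4 + 1
4 = 4·1 + 0
gcd(293, 3525) = 1, so the inverse exists.
Bézout: 1 = −65·3525 + 782·293.
So 293⁻¹ ≡ 782 (mod 3525).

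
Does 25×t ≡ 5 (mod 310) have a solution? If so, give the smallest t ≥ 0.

25

gcd(25, 310) = 5, and 5 | 5, so solutions exist.
Divide through by 5: 5×t = 1 (mod 62).
5⁻¹ ≡ 25 (mod 62).
t ≡ 25×1 ≡ 25 (mod 62).
The smallest non-negative solution is t = 25.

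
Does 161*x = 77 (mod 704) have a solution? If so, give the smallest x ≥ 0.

429

gcd(161, 704) = 1, so a unique solution mod 704 exists.
161⁻¹ ≡ 481 (mod 704).
x ≡ 481*77 ≡ 429 (mod 704).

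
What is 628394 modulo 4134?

26

628394 = 152*4134 + 26, so 628394 ≡ 26 (mod 4134).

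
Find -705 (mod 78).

-705 = -10·78 + 75, so -705 ≡ 75 (mod 78).

75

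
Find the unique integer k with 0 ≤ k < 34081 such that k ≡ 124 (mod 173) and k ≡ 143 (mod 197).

32648

173⁻¹ mod 197: 173*41 ≡ 1 (mod 197), so 173⁻¹ ≡ 41.
k = 124 + 173*((143 − 124)*41 mod 197) = 124 + 173*188 = 32648.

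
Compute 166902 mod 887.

146

166902 = 188×887 + 146, so 166902 ≡ 146 (mod 887).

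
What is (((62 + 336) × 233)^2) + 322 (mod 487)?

62 + 336 = 398
398 × 233 = 92734 ≡ 204 (mod 487)
(204)^2 ≡ 221 (mod 487)
221 + 322 = 543 ≡ 56 (mod 487)

56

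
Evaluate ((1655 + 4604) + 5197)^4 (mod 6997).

1655 + 4604 = 6259
6259 + 5197 = 11456 ≡ 4459 (mod 6997)
(4459)^4 ≡ 6191 (mod 6997)

6191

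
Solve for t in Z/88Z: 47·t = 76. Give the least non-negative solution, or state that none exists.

84

gcd(47, 88) = 1, so a unique solution mod 88 exists.
47⁻¹ ≡ 15 (mod 88).
t ≡ 15·76 ≡ 84 (mod 88).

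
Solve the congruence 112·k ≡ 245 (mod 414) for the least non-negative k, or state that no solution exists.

no solution

gcd(112, 414) = 2, and 2 does not divide 245.
So the congruence has no solution.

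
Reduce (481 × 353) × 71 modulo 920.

543

481 × 353 = 169793 ≡ 513 (mod 920)
513 × 71 = 36423 ≡ 543 (mod 920)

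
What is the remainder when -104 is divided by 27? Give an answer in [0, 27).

-104 = -4×27 + 4, so -104 ≡ 4 (mod 27).

4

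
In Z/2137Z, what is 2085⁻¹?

Run the extended Euclidean algorithm:
2137 = 1×2085 + 52
2085 = 40×52 + 5
52 = 10×5 + 2
5 = 2×2 + 1
2 = 2×1 + 0
gcd(2085, 2137) = 1, so the inverse exists.
Back-substitute for 1:
1 = 1×5 − 2×2
  = −2×52 + 21×5
  = 21×2085 − 842×52
  = −842×2137 + 863×2085
So 2085⁻¹ ≡ 863 (mod 2137).

863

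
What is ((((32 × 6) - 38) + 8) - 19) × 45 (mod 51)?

32 × 6 = 192 ≡ 39 (mod 51)
39 - 38 = 1
1 + 8 = 9
9 - 19 = -10 ≡ 41 (mod 51)
41 × 45 = 1845 ≡ 9 (mod 51)

9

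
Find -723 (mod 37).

17

-723 = -20·37 + 17, so -723 ≡ 17 (mod 37).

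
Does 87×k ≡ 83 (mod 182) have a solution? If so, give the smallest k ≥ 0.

gcd(87, 182) = 1, so a unique solution mod 182 exists.
87⁻¹ ≡ 159 (mod 182).
k ≡ 159×83 ≡ 93 (mod 182).

93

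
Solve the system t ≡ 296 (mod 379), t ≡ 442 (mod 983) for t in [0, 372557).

122334

379⁻¹ mod 983: 379×83 ≡ 1 (mod 983), so 379⁻¹ ≡ 83.
t = 296 + 379×((442 − 296)×83 mod 983) = 296 + 379×322 = 122334.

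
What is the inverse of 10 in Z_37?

By the extended Euclidean algorithm:
37 = 3*10 + 7
10 = 1*7 + 3
7 = 2*3 + 1
3 = 3*1 + 0
gcd(10, 37) = 1, so the inverse exists.
Bézout: 1 = 3*37 − 11*10.
So 10⁻¹ ≡ −11 ≡ 26 (mod 37).

26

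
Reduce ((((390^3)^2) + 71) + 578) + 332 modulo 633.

519

(390)^3 ≡ 570 (mod 633)
(570)^2 ≡ 171 (mod 633)
171 + 71 = 242
242 + 578 = 820 ≡ 187 (mod 633)
187 + 332 = 519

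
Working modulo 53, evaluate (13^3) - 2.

22

(13)^3 ≡ 24 (mod 53)
24 - 2 = 22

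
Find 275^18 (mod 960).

745

By square-and-multiply:
18 in binary is 10010, i.e. 18 = 16 + 2.
275^1 ≡ 275 (mod 960)
275^2 ≡ 275^2 = 75625 ≡ 745 (mod 960)
275^4 ≡ 745^2 = 555025 ≡ 145 (mod 960)
275^8 ≡ 145^2 = 21025 ≡ 865 (mod 960)
275^16 ≡ 865^2 = 748225 ≡ 385 (mod 960)
275^18 = 275^16 × 275^2 ≡ 385 × 745 (mod 960).
385 × 745 = 286825 ≡ 745 (mod 960).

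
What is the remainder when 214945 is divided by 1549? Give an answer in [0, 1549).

214945 = 138·1549 + 1183, so 214945 ≡ 1183 (mod 1549).

1183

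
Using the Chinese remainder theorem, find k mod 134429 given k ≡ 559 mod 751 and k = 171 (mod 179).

95936

751⁻¹ mod 179: 751·133 ≡ 1 (mod 179), so 751⁻¹ ≡ 133.
k = 559 + 751·((171 − 559)·133 mod 179) = 559 + 751·127 = 95936.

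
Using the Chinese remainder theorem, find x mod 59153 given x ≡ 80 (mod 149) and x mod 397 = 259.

149⁻¹ mod 397: 149*8 ≡ 1 (mod 397), so 149⁻¹ ≡ 8.
x = 80 + 149*((259 − 80)*8 mod 397) = 80 + 149*241 = 35989.
Check: 35989 mod 149 = 80, 35989 mod 397 = 259. ✓

35989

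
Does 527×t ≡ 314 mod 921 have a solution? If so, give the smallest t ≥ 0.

gcd(527, 921) = 1, so a unique solution mod 921 exists.
527⁻¹ ≡ 554 (mod 921).
t ≡ 554×314 ≡ 808 (mod 921).

808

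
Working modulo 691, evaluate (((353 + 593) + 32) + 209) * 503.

37

353 + 593 = 946 ≡ 255 (mod 691)
255 + 32 = 287
287 + 209 = 496
496 * 503 = 249488 ≡ 37 (mod 691)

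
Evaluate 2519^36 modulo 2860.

Using repeated squaring:
36 in binary is 100100, i.e. 36 = 32 + 4.
2519^1 ≡ 2519 (mod 2860)
2519^2 ≡ 2519^2 = 6345361 ≡ 1881 (mod 2860)
2519^4 ≡ 1881^2 = 3538161 ≡ 341 (mod 2860)
2519^8 ≡ 341^2 = 116281 ≡ 1881 (mod 2860)
2519^16 ≡ 1881^2 = 3538161 ≡ 341 (mod 2860)
2519^32 ≡ 341^2 = 116281 ≡ 1881 (mod 2860)
2519^36 = 2519^32 · 2519^4 ≡ 1881 · 341 (mod 2860).
1881 · 341 = 641421 ≡ 781 (mod 2860).

781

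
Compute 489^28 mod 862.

785

Compute successive squares:
28 in binary is 11100, i.e. 28 = 16 + 8 + 4.
489^1 ≡ 489 (mod 862)
489^2 ≡ 489^2 = 239121 ≡ 347 (mod 862)
489^4 ≡ 347^2 = 120409 ≡ 591 (mod 862)
489^8 ≡ 591^2 = 349281 ≡ 171 (mod 862)
489^16 ≡ 171^2 = 29241 ≡ 795 (mod 862)
489^28 = 489^16 × 489^8 × 489^4 ≡ 795 × 171 × 591 (mod 862).
Accumulate the product:
795 × 171 = 135945 ≡ 611
611 × 591 = 361101 ≡ 785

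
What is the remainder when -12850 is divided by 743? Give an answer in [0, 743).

-12850 = -18*743 + 524, so -12850 ≡ 524 (mod 743).

524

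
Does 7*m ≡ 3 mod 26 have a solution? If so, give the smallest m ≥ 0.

19

gcd(7, 26) = 1, so a unique solution mod 26 exists.
7⁻¹ ≡ 15 (mod 26).
m ≡ 15*3 ≡ 19 (mod 26).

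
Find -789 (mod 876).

87

-789 = -1·876 + 87, so -789 ≡ 87 (mod 876).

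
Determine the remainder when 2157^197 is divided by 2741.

1883

Compute successive squares:
197 in binary is 11000101, i.e. 197 = 128 + 64 + 4 + 1.
2157^1 ≡ 2157 (mod 2741)
2157^2 ≡ 2157^2 = 4652649 ≡ 1172 (mod 2741)
2157^4 ≡ 1172^2 = 1373584 ≡ 343 (mod 2741)
2157^8 ≡ 343^2 = 117649 ≡ 2527 (mod 2741)
2157^16 ≡ 2527^2 = 6385729 ≡ 1940 (mod 2741)
2157^32 ≡ 1940^2 = 3763600 ≡ 207 (mod 2741)
2157^64 ≡ 207^2 = 42849 ≡ 1734 (mod 2741)
2157^128 ≡ 1734^2 = 3006756 ≡ 2620 (mod 2741)
2157^197 = 2157^128 * 2157^64 * 2157^4 * 2157^1 ≡ 2620 * 1734 * 343 * 2157 (mod 2741).
Accumulate the product:
2620 * 1734 = 4543080 ≡ 1243
1243 * 343 = 426349 ≡ 1494
1494 * 2157 = 3222558 ≡ 1883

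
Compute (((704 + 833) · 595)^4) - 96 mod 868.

681

704 + 833 = 1537 ≡ 669 (mod 868)
669 · 595 = 398055 ≡ 511 (mod 868)
(511)^4 ≡ 777 (mod 868)
777 - 96 = 681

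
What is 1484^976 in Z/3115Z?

2051

By square-and-multiply:
1484^1 ≡ 1484 (mod 3115)
1484^2 ≡ 1484^2 = 2202256 ≡ 3066 (mod 3115)
1484^4 ≡ 3066^2 = 9400356 ≡ 2401 (mod 3115)
1484^8 ≡ 2401^2 = 5764801 ≡ 2051 (mod 3115)
1484^16 ≡ 2051^2 = 4206601 ≡ 1351 (mod 3115)
1484^32 ≡ 1351^2 = 1825201 ≡ 2926 (mod 3115)
1484^64 ≡ 2926^2 = 8561476 ≡ 1456 (mod 3115)
1484^128 ≡ 1456^2 = 2119936 ≡ 1736 (mod 3115)
1484^256 ≡ 1736^2 = 3013696 ≡ 1491 (mod 3115)
1484^512 ≡ 1491^2 = 2223081 ≡ 2086 (mod 3115)
1484^976 = 1484^512 × 1484^256 × 1484^128 × 1484^64 × 1484^16 ≡ 2086 × 1491 × 1736 × 1456 × 1351 (mod 3115).
Accumulate the product:
2086 × 1491 = 3110226 ≡ 1456
1456 × 1736 = 2527616 ≡ 1351
1351 × 1456 = 1967056 ≡ 1491
1491 × 1351 = 2014341 ≡ 2051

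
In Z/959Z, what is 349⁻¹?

Run the extended Euclidean algorithm:
959 = 2·349 + 261
349 = 1·261 + 88
261 = 2·88 + 85
88 = 1·85 + 3
85 = 28·3 + 1
3 = 3·1 + 0
gcd(349, 959) = 1, so the inverse exists.
Back-substitute for 1:
1 = 1·85 − 28·3
  = −28·88 + 29·85
  = 29·261 − 86·88
  = −86·349 + 115·261
  = 115·959 − 316·349
So 349⁻¹ ≡ −316 ≡ 643 (mod 959).

643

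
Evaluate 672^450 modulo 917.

Compute successive squares:
672^1 ≡ 672 (mod 917)
672^2 ≡ 672^2 = 451584 ≡ 420 (mod 917)
672^4 ≡ 420^2 = 176400 ≡ 336 (mod 917)
672^8 ≡ 336^2 = 112896 ≡ 105 (mod 917)
672^16 ≡ 105^2 = 11025 ≡ 21 (mod 917)
672^32 ≡ 21^2 = 441 (mod 917)
672^64 ≡ 441^2 = 194481 ≡ 77 (mod 917)
672^128 ≡ 77^2 = 5929 ≡ 427 (mod 917)
672^256 ≡ 427^2 = 182329 ≡ 763 (mod 917)
672^450 = 672^256 × 672^128 × 672^64 × 672^2 ≡ 763 × 427 × 77 × 420 (mod 917).
Accumulate the product:
763 × 427 = 325801 ≡ 266
266 × 77 = 20482 ≡ 308
308 × 420 = 129360 ≡ 63

63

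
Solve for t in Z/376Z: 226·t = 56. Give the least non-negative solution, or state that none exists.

gcd(226, 376) = 2, and 2 | 56, so solutions exist.
Divide through by 2: 113·t mod 188 = 28.
113⁻¹ ≡ 5 (mod 188).
t ≡ 5·28 ≡ 140 (mod 188).
The smallest non-negative solution is t = 140.

140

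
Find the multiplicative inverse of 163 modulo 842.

842 = 5*163 + 27
163 = 6*27 + 1
27 = 27*1 + 0
gcd(163, 842) = 1, so the inverse exists.
Bézout: 1 = −6*842 + 31*163.
So 163⁻¹ ≡ 31 (mod 842).

31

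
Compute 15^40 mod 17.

By square-and-multiply:
15^1 ≡ 15 (mod 17)
15^2 ≡ 15^2 = 225 ≡ 4 (mod 17)
15^4 ≡ 4^2 = 16 (mod 17)
15^8 ≡ 16^2 = 256 ≡ 1 (mod 17)
15^16 ≡ 1^2 = 1 (mod 17)
15^32 ≡ 1^2 = 1 (mod 17)
15^40 = 15^32 × 15^8 ≡ 1 × 1 (mod 17).
1 × 1 = 1 ≡ 1 (mod 17).

1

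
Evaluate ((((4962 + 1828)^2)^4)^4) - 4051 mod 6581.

4962 + 1828 = 6790 ≡ 209 (mod 6581)
(209)^2 ≡ 4195 (mod 6581)
(4195)^4 ≡ 1493 (mod 6581)
(1493)^4 ≡ 2226 (mod 6581)
2226 - 4051 = -1825 ≡ 4756 (mod 6581)

4756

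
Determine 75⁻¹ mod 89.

Run the extended Euclidean algorithm:
89 = 1·75 + 14
75 = 5·14 + 5
14 = 2·5 + 4
5 = 1·4 + 1
4 = 4·1 + 0
gcd(75, 89) = 1, so the inverse exists.
Bézout: 1 = −16·89 + 19·75.
So 75⁻¹ ≡ 19 (mod 89).

19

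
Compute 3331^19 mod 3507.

1294

Compute successive squares:
3331^1 ≡ 3331 (mod 3507)
3331^2 ≡ 3331^2 = 11095561 ≡ 2920 (mod 3507)
3331^4 ≡ 2920^2 = 8526400 ≡ 883 (mod 3507)
3331^8 ≡ 883^2 = 779689 ≡ 1135 (mod 3507)
3331^16 ≡ 1135^2 = 1288225 ≡ 1156 (mod 3507)
3331^19 = 3331^16 × 3331^2 × 3331^1 ≡ 1156 × 2920 × 3331 (mod 3507).
Accumulate the product:
1156 × 2920 = 3375520 ≡ 1786
1786 × 3331 = 5949166 ≡ 1294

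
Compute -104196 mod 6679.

2668

-104196 = -16×6679 + 2668, so -104196 ≡ 2668 (mod 6679).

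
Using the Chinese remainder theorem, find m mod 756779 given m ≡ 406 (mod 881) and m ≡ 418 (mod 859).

344877

881⁻¹ mod 859: 881*820 ≡ 1 (mod 859), so 881⁻¹ ≡ 820.
m = 406 + 881*((418 − 406)*820 mod 859) = 406 + 881*391 = 344877.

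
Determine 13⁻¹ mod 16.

5

By the extended Euclidean algorithm:
16 = 1·13 + 3
13 = 4·3 + 1
3 = 3·1 + 0
gcd(13, 16) = 1, so the inverse exists.
Back-substitute for 1:
1 = 1·13 − 4·3
  = −4·16 + 5·13
So 13⁻¹ ≡ 5 (mod 16).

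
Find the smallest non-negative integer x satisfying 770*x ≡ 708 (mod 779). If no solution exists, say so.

181

gcd(770, 779) = 1, so a unique solution mod 779 exists.
770⁻¹ ≡ 173 (mod 779).
x ≡ 173*708 ≡ 181 (mod 779).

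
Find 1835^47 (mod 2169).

1322

By square-and-multiply:
1835^1 ≡ 1835 (mod 2169)
1835^2 ≡ 1835^2 = 3367225 ≡ 937 (mod 2169)
1835^4 ≡ 937^2 = 877969 ≡ 1693 (mod 2169)
1835^8 ≡ 1693^2 = 2866249 ≡ 1000 (mod 2169)
1835^16 ≡ 1000^2 = 1000000 ≡ 91 (mod 2169)
1835^32 ≡ 91^2 = 8281 ≡ 1774 (mod 2169)
1835^47 = 1835^32 * 1835^8 * 1835^4 * 1835^2 * 1835^1 ≡ 1774 * 1000 * 1693 * 937 * 1835 (mod 2169).
Accumulate the product:
1774 * 1000 = 1774000 ≡ 1927
1927 * 1693 = 3262411 ≡ 235
235 * 937 = 220195 ≡ 1126
1126 * 1835 = 2066210 ≡ 1322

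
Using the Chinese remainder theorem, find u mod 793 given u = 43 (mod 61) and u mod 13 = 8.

775

61⁻¹ mod 13: 61·3 ≡ 1 (mod 13), so 61⁻¹ ≡ 3.
u = 43 + 61·((8 − 43)·3 mod 13) = 43 + 61·12 = 775.
Check: 775 mod 61 = 43, 775 mod 13 = 8. ✓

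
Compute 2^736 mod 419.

140

By square-and-multiply:
736 in binary is 1011100000, i.e. 736 = 512 + 128 + 64 + 32.
2^1 ≡ 2 (mod 419)
2^2 ≡ 2^2 = 4 (mod 419)
2^4 ≡ 4^2 = 16 (mod 419)
2^8 ≡ 16^2 = 256 (mod 419)
2^16 ≡ 256^2 = 65536 ≡ 172 (mod 419)
2^32 ≡ 172^2 = 29584 ≡ 254 (mod 419)
2^64 ≡ 254^2 = 64516 ≡ 409 (mod 419)
2^128 ≡ 409^2 = 167281 ≡ 100 (mod 419)
2^256 ≡ 100^2 = 10000 ≡ 363 (mod 419)
2^512 ≡ 363^2 = 131769 ≡ 203 (mod 419)
2^736 = 2^512 × 2^128 × 2^64 × 2^32 ≡ 203 × 100 × 409 × 254 (mod 419).
Accumulate the product:
203 × 100 = 20300 ≡ 188
188 × 409 = 76892 ≡ 215
215 × 254 = 54610 ≡ 140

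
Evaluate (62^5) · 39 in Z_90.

(62)^5 ≡ 62 (mod 90)
62 · 39 = 2418 ≡ 78 (mod 90)

78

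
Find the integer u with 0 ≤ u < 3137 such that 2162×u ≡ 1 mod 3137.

By the extended Euclidean algorithm:
3137 = 1*2162 + 975
2162 = 2*975 + 212
975 = 4*212 + 127
212 = 1*127 + 85
127 = 1*85 + 42
85 = 2*42 + 1
42 = 42*1 + 0
gcd(2162, 3137) = 1, so the inverse exists.
Back-substitute for 1:
1 = 1*85 − 2*42
  = −2*127 + 3*85
  = 3*212 − 5*127
  = −5*975 + 23*212
  = 23*2162 − 51*975
  = −51*3137 + 74*2162
So 2162⁻¹ ≡ 74 (mod 3137).

74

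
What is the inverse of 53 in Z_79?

3

By the extended Euclidean algorithm:
79 = 1*53 + 26
53 = 2*26 + 1
26 = 26*1 + 0
gcd(53, 79) = 1, so the inverse exists.
Bézout: 1 = −2*79 + 3*53.
So 53⁻¹ ≡ 3 (mod 79).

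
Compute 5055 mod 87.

9

5055 = 58×87 + 9, so 5055 ≡ 9 (mod 87).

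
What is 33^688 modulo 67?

35

By square-and-multiply:
33^1 ≡ 33 (mod 67)
33^2 ≡ 33^2 = 1089 ≡ 17 (mod 67)
33^4 ≡ 17^2 = 289 ≡ 21 (mod 67)
33^8 ≡ 21^2 = 441 ≡ 39 (mod 67)
33^16 ≡ 39^2 = 1521 ≡ 47 (mod 67)
33^32 ≡ 47^2 = 2209 ≡ 65 (mod 67)
33^64 ≡ 65^2 = 4225 ≡ 4 (mod 67)
33^128 ≡ 4^2 = 16 (mod 67)
33^256 ≡ 16^2 = 256 ≡ 55 (mod 67)
33^512 ≡ 55^2 = 3025 ≡ 10 (mod 67)
33^688 = 33^512 × 33^128 × 33^32 × 33^16 ≡ 10 × 16 × 65 × 47 (mod 67).
Accumulate the product:
10 × 16 = 160 ≡ 26
26 × 65 = 1690 ≡ 15
15 × 47 = 705 ≡ 35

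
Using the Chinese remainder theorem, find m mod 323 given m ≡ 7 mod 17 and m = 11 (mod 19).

17⁻¹ mod 19: 17×9 ≡ 1 (mod 19), so 17⁻¹ ≡ 9.
m = 7 + 17×((11 − 7)×9 mod 19) = 7 + 17×17 = 296.
Check: 296 mod 17 = 7, 296 mod 19 = 11. ✓

296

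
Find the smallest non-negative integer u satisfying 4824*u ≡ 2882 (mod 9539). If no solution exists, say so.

gcd(4824, 9539) = 1, so a unique solution mod 9539 exists.
4824⁻¹ ≡ 3063 (mod 9539).
u ≡ 3063*2882 ≡ 3991 (mod 9539).

3991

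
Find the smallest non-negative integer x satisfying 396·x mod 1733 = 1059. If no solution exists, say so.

gcd(396, 1733) = 1, so a unique solution mod 1733 exists.
396⁻¹ ≡ 1291 (mod 1733).
x ≡ 1291·1059 ≡ 1565 (mod 1733).

1565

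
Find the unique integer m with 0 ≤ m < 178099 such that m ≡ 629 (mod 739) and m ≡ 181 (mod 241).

158036

739⁻¹ mod 241: 739*226 ≡ 1 (mod 241), so 739⁻¹ ≡ 226.
m = 629 + 739*((181 − 629)*226 mod 241) = 629 + 739*213 = 158036.
Check: 158036 mod 739 = 629, 158036 mod 241 = 181. ✓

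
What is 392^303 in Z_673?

Using repeated squaring:
303 in binary is 100101111, i.e. 303 = 256 + 32 + 8 + 4 + 2 + 1.
392^1 ≡ 392 (mod 673)
392^2 ≡ 392^2 = 153664 ≡ 220 (mod 673)
392^4 ≡ 220^2 = 48400 ≡ 617 (mod 673)
392^8 ≡ 617^2 = 380689 ≡ 444 (mod 673)
392^16 ≡ 444^2 = 197136 ≡ 620 (mod 673)
392^32 ≡ 620^2 = 384400 ≡ 117 (mod 673)
392^64 ≡ 117^2 = 13689 ≡ 229 (mod 673)
392^128 ≡ 229^2 = 52441 ≡ 620 (mod 673)
392^256 ≡ 620^2 = 384400 ≡ 117 (mod 673)
392^303 = 392^256 * 392^32 * 392^8 * 392^4 * 392^2 * 392^1 ≡ 117 * 117 * 444 * 617 * 220 * 392 (mod 673).
Accumulate the product:
117 * 117 = 13689 ≡ 229
229 * 444 = 101676 ≡ 53
53 * 617 = 32701 ≡ 397
397 * 220 = 87340 ≡ 523
523 * 392 = 205016 ≡ 424

424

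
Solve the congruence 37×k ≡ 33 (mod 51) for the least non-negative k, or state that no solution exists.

gcd(37, 51) = 1, so a unique solution mod 51 exists.
37⁻¹ ≡ 40 (mod 51).
k ≡ 40×33 ≡ 45 (mod 51).

45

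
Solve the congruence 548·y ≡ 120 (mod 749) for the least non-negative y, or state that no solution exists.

gcd(548, 749) = 1, so a unique solution mod 749 exists.
548⁻¹ ≡ 354 (mod 749).
y ≡ 354·120 ≡ 536 (mod 749).

536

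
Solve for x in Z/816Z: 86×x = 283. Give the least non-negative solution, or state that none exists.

gcd(86, 816) = 2, and 2 does not divide 283.
So the congruence has no solution.

no solution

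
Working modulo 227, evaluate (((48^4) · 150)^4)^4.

116

(48)^4 ≡ 21 (mod 227)
21 · 150 = 3150 ≡ 199 (mod 227)
(199)^4 ≡ 167 (mod 227)
(167)^4 ≡ 116 (mod 227)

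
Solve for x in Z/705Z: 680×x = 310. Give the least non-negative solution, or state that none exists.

44

gcd(680, 705) = 5, and 5 | 310, so solutions exist.
Divide through by 5: 136×x mod 141 = 62.
136⁻¹ ≡ 28 (mod 141).
x ≡ 28×62 ≡ 44 (mod 141).
The smallest non-negative solution is x = 44.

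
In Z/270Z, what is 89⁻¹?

179

By the extended Euclidean algorithm:
270 = 3*89 + 3
89 = 29*3 + 2
3 = 1*2 + 1
2 = 2*1 + 0
gcd(89, 270) = 1, so the inverse exists.
Back-substitute for 1:
1 = 1*3 − 1*2
  = −1*89 + 30*3
  = 30*270 − 91*89
So 89⁻¹ ≡ −91 ≡ 179 (mod 270).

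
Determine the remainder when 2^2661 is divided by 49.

Compute successive squares:
2661 in binary is 101001100101, i.e. 2661 = 2048 + 512 + 64 + 32 + 4 + 1.
2^1 ≡ 2 (mod 49)
2^2 ≡ 2^2 = 4 (mod 49)
2^4 ≡ 4^2 = 16 (mod 49)
2^8 ≡ 16^2 = 256 ≡ 11 (mod 49)
2^16 ≡ 11^2 = 121 ≡ 23 (mod 49)
2^32 ≡ 23^2 = 529 ≡ 39 (mod 49)
2^64 ≡ 39^2 = 1521 ≡ 2 (mod 49)
2^128 ≡ 2^2 = 4 (mod 49)
2^256 ≡ 4^2 = 16 (mod 49)
2^512 ≡ 16^2 = 256 ≡ 11 (mod 49)
2^1024 ≡ 11^2 = 121 ≡ 23 (mod 49)
2^2048 ≡ 23^2 = 529 ≡ 39 (mod 49)
2^2661 = 2^2048 × 2^512 × 2^64 × 2^32 × 2^4 × 2^1 ≡ 39 × 11 × 2 × 39 × 16 × 2 (mod 49).
Accumulate the product:
39 × 11 = 429 ≡ 37
37 × 2 = 74 ≡ 25
25 × 39 = 975 ≡ 44
44 × 16 = 704 ≡ 18
18 × 2 = 36

36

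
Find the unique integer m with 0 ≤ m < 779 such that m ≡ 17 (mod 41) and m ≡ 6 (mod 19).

386

41⁻¹ mod 19: 41*13 ≡ 1 (mod 19), so 41⁻¹ ≡ 13.
m = 17 + 41*((6 − 17)*13 mod 19) = 17 + 41*9 = 386.
Check: 386 mod 41 = 17, 386 mod 19 = 6. ✓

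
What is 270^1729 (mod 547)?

546

1729 in binary is 11011000001, i.e. 1729 = 1024 + 512 + 128 + 64 + 1.
270^1 ≡ 270 (mod 547)
270^2 ≡ 270^2 = 72900 ≡ 149 (mod 547)
270^4 ≡ 149^2 = 22201 ≡ 321 (mod 547)
270^8 ≡ 321^2 = 103041 ≡ 205 (mod 547)
270^16 ≡ 205^2 = 42025 ≡ 453 (mod 547)
270^32 ≡ 453^2 = 205209 ≡ 84 (mod 547)
270^64 ≡ 84^2 = 7056 ≡ 492 (mod 547)
270^128 ≡ 492^2 = 242064 ≡ 290 (mod 547)
270^256 ≡ 290^2 = 84100 ≡ 409 (mod 547)
270^512 ≡ 409^2 = 167281 ≡ 446 (mod 547)
270^1024 ≡ 446^2 = 198916 ≡ 355 (mod 547)
270^1729 = 270^1024 · 270^512 · 270^128 · 270^64 · 270^1 ≡ 355 · 446 · 290 · 492 · 270 (mod 547).
Accumulate the product:
355 · 446 = 158330 ≡ 247
247 · 290 = 71630 ≡ 520
520 · 492 = 255840 ≡ 391
391 · 270 = 105570 ≡ 546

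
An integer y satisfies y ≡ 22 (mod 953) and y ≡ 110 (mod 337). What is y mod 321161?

953⁻¹ mod 337: 953·122 ≡ 1 (mod 337), so 953⁻¹ ≡ 122.
y = 22 + 953·((110 − 22)·122 mod 337) = 22 + 953·289 = 275439.

275439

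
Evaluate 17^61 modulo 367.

17^1 ≡ 17 (mod 367)
17^2 ≡ 17^2 = 289 (mod 367)
17^4 ≡ 289^2 = 83521 ≡ 212 (mod 367)
17^8 ≡ 212^2 = 44944 ≡ 170 (mod 367)
17^16 ≡ 170^2 = 28900 ≡ 274 (mod 367)
17^32 ≡ 274^2 = 75076 ≡ 208 (mod 367)
17^61 = 17^32 * 17^16 * 17^8 * 17^4 * 17^1 ≡ 208 * 274 * 170 * 212 * 17 (mod 367).
Accumulate the product:
208 * 274 = 56992 ≡ 107
107 * 170 = 18190 ≡ 207
207 * 212 = 43884 ≡ 211
211 * 17 = 3587 ≡ 284

284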